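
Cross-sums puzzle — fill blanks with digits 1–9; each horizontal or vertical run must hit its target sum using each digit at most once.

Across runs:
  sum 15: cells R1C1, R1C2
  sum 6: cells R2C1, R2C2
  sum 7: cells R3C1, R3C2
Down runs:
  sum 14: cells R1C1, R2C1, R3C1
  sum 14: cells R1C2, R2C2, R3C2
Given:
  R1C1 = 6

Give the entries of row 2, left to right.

5, 1

R1C2 = 15 − 6 = 9 completes the 15 across.
No cell is forced outright now. R2C1 can only be 1 or 5 (the digits allowed by both its 6 across and its 14 down). If R2C1 = 1: then R2C2 would have to be in {5} for the 6 across but in {1,2,3,4} for the 14 down — contradiction. So R2C1 = 5.
R2C2 = 6 − 5 = 1 completes the 6 across.
R3C1 = 14 − 11 = 3 completes the 14 down.
R3C2 = 7 − 3 = 4 completes the 7 across.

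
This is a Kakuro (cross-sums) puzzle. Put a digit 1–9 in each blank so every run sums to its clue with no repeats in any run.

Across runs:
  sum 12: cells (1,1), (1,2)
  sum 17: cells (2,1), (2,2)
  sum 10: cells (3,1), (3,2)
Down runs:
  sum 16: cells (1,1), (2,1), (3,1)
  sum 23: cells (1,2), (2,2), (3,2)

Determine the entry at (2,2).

8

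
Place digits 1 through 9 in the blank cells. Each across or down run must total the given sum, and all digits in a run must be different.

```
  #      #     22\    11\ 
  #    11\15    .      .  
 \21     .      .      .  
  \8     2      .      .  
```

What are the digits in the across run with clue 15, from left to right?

R2C1 = 11 − 2 = 9 completes the 11 down.
Given what's placed, R3C2 must be 5 to fit the 8 across and 22 down.
R3C3 = 8 − 7 = 1 completes the 8 across.
Given what's placed, R2C2 must be 8 to fit the 21 across and 22 down.
R2C3 = 21 − 17 = 4 completes the 21 across.
R1C2 = 22 − 13 = 9 completes the 22 down.
R1C3 = 15 − 9 = 6 completes the 15 across.

9 6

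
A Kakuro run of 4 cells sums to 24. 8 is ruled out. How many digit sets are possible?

4 distinct digits from 1–9 sum between 10 and 30.
Dropping sets that contain 8.
Enumerating: {2,6,7,9}, {3,5,7,9}, {4,5,6,9}.

3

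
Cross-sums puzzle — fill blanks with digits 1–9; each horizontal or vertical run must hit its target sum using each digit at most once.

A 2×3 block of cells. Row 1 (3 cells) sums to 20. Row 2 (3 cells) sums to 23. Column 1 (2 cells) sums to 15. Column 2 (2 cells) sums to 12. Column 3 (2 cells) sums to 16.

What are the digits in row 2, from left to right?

6 8 9

23 in 3 cells must be {6,8,9}; 16 in 2 cells must be {7,9}.
The 23 across and the 16 down share only 9, so (2,3) = 9.
(1,3) = 16 − 9 = 7 completes the 16 down.
Given what's placed, (2,2) must be 8 to fit the 23 across and 12 down.
(1,2) = 12 − 8 = 4 completes the 12 down.
(2,1) = 23 − 17 = 6 completes the 23 across.
(1,1) = 20 − 11 = 9 completes the 20 across.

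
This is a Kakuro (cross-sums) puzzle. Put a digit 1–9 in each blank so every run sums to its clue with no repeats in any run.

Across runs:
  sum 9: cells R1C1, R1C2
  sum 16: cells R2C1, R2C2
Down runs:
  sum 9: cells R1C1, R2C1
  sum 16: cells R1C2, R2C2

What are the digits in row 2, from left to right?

7 9

16 in 2 cells must be {7,9}.
The 9 across and the 16 down share only 7, so R1C2 = 7.
The 16 across and the 9 down share only 7, so R2C1 = 7.
R2C2 = 16 − 7 = 9 completes the 16 across.
R1C1 = 9 − 7 = 2 completes the 9 across.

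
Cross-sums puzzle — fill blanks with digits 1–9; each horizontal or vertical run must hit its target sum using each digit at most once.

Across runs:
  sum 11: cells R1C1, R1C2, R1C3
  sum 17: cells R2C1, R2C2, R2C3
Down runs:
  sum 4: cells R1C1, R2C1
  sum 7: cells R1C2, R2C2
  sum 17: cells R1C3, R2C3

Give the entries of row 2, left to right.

4 in 2 cells must be {1,3}; 17 in 2 cells must be {8,9}.
The 11 across and the 17 down share only 8, so R1C3 = 8.
R2C3 = 17 − 8 = 9 completes the 17 down.
Given what's placed, R1C1 must be 1 to fit the 11 across and 4 down.
R1C2 = 11 − 9 = 2 completes the 11 across.
R2C1 = 4 − 1 = 3 completes the 4 down.
R2C2 = 17 − 12 = 5 completes the 17 across.

3 5 9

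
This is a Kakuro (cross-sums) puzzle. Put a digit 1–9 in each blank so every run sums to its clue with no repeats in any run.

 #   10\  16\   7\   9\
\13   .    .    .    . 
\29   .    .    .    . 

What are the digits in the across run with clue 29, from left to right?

29 in 4 cells must be {5,7,8,9}; 16 in 2 cells must be {7,9}.
Only 7 fits R1C2 under both its across sum 13 and down sum 16.
R2C2 = 16 − 7 = 9 completes the 16 down.
Given what's placed, R2C3 must be 5 to fit the 29 across and 7 down.
R1C3 = 7 − 5 = 2 completes the 7 down.
No cell is forced outright now. R2C1 can only be 7 or 8 (the digits allowed by both its 29 across and its 10 down). If R2C1 = 8: then R1C1 would have to be in {1,3} for the 13 across but in {2} for the 10 down — contradiction. So R2C1 = 7.
R1C1 = 10 − 7 = 3 completes the 10 down.
R1C4 = 13 − 12 = 1 completes the 13 across.
R2C4 = 29 − 21 = 8 completes the 29 across.

7 9 5 8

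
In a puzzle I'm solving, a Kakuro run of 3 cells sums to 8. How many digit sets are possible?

3 distinct digits from 1–9 sum between 6 and 24.
Enumerating: {1,2,5}, {1,3,4}.

2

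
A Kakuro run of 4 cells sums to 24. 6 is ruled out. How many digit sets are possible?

4 distinct digits from 1–9 sum between 10 and 30.
Dropping sets that contain 6.
Enumerating: {2,5,8,9}, {3,4,8,9}, {3,5,7,9}, {4,5,7,8}.

4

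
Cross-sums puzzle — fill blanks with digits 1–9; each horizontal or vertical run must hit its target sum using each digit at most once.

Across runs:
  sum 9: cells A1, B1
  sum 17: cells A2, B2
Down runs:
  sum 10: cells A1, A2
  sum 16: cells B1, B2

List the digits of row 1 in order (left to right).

17 in 2 cells must be {8,9}; 16 in 2 cells must be {7,9}.
The 9 across and the 16 down share only 7, so B1 = 7.
B2 = 16 − 7 = 9 completes the 16 down.
A1 = 9 − 7 = 2 completes the 9 across.
A2 = 17 − 9 = 8 completes the 17 across.

2 7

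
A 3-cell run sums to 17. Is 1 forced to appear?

Counterexample: {2,6,9} sums to 17 without using 1.

No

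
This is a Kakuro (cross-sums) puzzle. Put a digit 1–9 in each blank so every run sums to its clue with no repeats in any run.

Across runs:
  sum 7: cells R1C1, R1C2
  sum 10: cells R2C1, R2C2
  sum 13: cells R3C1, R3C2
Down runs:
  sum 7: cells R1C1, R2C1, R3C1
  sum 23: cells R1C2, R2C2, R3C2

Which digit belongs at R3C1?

4

7 in 3 cells must be {1,2,4}; 23 in 3 cells must be {6,8,9}.
The 7 across and the 23 down share only 6, so R1C2 = 6.
The 13 across and the 7 down share only 4, so R3C1 = 4.
R3C2 = 13 − 4 = 9 completes the 13 across.
R1C1 = 7 − 6 = 1 completes the 7 across.
R2C1 = 7 − 5 = 2 completes the 7 down.
R2C2 = 10 − 2 = 8 completes the 10 across.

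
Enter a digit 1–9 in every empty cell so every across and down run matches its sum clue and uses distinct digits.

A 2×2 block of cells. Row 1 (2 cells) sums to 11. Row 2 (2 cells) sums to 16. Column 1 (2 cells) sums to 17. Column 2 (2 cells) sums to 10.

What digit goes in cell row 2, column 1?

16 in 2 cells must be {7,9}; 17 in 2 cells must be {8,9}.
The 16 across and the 17 down share only 9, so (2,1) = 9.
(2,2) = 16 − 9 = 7 completes the 16 across.
(1,1) = 17 − 9 = 8 completes the 17 down.
(1,2) = 11 − 8 = 3 completes the 11 across.

9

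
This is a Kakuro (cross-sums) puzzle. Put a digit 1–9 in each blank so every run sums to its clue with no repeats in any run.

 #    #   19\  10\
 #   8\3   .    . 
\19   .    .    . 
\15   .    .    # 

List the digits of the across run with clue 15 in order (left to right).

3 in 2 cells must be {1,2}.
The 3 across and the 19 down share only 2, so R1C2 = 2.
R1C3 = 3 − 2 = 1 completes the 3 across.
R2C3 = 10 − 1 = 9 completes the 10 down.
R2C2 = 8: the only remaining digit allowed by both the 19 across and the 19 down.
R3C2 = 19 − 10 = 9 completes the 19 down.
R2C1 = 19 − 17 = 2 completes the 19 across.
R3C1 = 15 − 9 = 6 completes the 15 across.

6, 9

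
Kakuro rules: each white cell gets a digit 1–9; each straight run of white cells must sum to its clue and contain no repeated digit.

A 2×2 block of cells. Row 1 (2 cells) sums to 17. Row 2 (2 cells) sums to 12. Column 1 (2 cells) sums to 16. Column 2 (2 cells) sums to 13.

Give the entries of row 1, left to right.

9 8

17 in 2 cells must be {8,9}; 16 in 2 cells must be {7,9}.
The 17 across and the 16 down share only 9, so (1,1) = 9.
(1,2) = 17 − 9 = 8 completes the 17 across.
(2,1) = 16 − 9 = 7 completes the 16 down.
(2,2) = 12 − 7 = 5 completes the 12 across.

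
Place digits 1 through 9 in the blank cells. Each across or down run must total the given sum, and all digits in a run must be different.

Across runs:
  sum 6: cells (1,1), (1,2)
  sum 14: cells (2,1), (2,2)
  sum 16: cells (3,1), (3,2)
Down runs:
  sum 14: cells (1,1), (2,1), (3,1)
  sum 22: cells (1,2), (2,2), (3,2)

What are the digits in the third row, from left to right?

16 in 2 cells must be {7,9}.
The 6 across and the 22 down share only 5, so (1,2) = 5.
Given what's placed, (3,2) must be 9 to fit the 16 across and 22 down.
(1,1) = 6 − 5 = 1 completes the 6 across.
(2,2) = 22 − 14 = 8 completes the 22 down.
(3,1) = 16 − 9 = 7 completes the 16 across.
(2,1) = 14 − 8 = 6 completes the 14 across.

7 9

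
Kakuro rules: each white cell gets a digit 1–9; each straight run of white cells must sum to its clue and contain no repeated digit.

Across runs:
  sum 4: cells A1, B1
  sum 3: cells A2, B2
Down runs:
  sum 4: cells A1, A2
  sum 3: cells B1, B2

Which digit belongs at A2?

1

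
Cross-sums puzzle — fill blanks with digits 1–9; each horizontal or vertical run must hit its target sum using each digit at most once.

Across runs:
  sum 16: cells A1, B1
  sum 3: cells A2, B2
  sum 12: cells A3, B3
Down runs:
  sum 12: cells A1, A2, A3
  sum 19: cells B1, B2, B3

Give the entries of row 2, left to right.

1 2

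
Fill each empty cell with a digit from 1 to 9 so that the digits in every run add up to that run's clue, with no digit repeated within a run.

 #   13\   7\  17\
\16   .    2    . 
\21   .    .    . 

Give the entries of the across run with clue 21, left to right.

17 in 2 cells must be {8,9}.
R2C2 = 7 − 2 = 5 completes the 7 down.
Given what's placed, R2C3 must be 9 to fit the 21 across and 17 down.
R1C3 = 17 − 9 = 8 completes the 17 down.
R2C1 = 21 − 14 = 7 completes the 21 across.
R1C1 = 16 − 10 = 6 completes the 16 across.

7 5 9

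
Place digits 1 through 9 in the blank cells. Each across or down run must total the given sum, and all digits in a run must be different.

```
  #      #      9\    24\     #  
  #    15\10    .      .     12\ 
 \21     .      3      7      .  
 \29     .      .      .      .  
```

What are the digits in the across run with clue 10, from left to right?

1 9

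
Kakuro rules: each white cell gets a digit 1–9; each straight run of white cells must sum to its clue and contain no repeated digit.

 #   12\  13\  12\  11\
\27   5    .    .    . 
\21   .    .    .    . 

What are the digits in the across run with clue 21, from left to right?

R2C1 = 12 − 5 = 7 completes the 12 down.
No cell is forced outright now. R1C2 can only be 6 or 7 or 9 (the digits allowed by both its 27 across and its 13 down). If R1C2 = 6: then R2C2 would have to be in {1,2,3,4,5,6,8,9} for the 21 across but in {7} for the 13 down — contradiction. If R1C2 = 9: that forces R1C3 = 7, R1C4 = 6, R2C2 = 4, after which R2C3 would have to be in {1,2,8,9} for the 21 across but in {5} for the 12 down — contradiction. So R1C2 = 7.
R1C3 = 9: the only remaining digit allowed by both the 27 across and the 12 down.
R1C4 = 27 − 21 = 6 completes the 27 across.
R2C2 = 13 − 7 = 6 completes the 13 down.
R2C3 = 12 − 9 = 3 completes the 12 down.
R2C4 = 21 − 16 = 5 completes the 21 across.

7 6 3 5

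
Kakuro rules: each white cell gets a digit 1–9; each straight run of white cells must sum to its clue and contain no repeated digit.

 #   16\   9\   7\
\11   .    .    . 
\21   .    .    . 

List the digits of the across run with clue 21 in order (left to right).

9 8 4

16 in 2 cells must be {7,9}.
The 11 across and the 16 down share only 7, so R1C1 = 7.
R2C1 = 16 − 7 = 9 completes the 16 down.
Nothing is forced directly, so branch on R2C3, whose candidates are 4 or 5. If R2C3 = 5: then R1C3 would have to be in {1,3} for the 11 across but in {2} for the 7 down — contradiction. So R2C3 = 4.
R1C3 = 7 − 4 = 3 completes the 7 down.
R2C2 = 21 − 13 = 8 completes the 21 across.
R1C2 = 11 − 10 = 1 completes the 11 across.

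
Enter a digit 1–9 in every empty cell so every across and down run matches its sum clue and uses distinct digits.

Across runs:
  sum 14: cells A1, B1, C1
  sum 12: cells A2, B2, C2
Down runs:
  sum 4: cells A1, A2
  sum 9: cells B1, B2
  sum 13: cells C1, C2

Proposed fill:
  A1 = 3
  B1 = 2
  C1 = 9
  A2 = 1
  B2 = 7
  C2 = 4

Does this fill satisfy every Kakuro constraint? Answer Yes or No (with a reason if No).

Across: 3+2+9=14; 1+7+4=12. Down: 3+1=4; 2+7=9; 9+4=13. No digit repeats within any run.

Yes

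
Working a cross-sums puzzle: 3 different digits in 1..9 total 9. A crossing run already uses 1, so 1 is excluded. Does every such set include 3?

Yes

The only way to make 9 from 3 distinct digits under that restriction is {2,3,4}, which contains 3.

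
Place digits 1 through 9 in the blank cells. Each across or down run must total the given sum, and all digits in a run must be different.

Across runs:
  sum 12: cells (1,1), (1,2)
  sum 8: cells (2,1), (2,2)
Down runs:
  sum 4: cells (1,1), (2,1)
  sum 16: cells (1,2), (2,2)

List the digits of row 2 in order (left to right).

4 in 2 cells must be {1,3}; 16 in 2 cells must be {7,9}.
The 12 across and the 4 down share only 3, so (1,1) = 3.
(1,2) = 12 − 3 = 9 completes the 12 across.
(2,1) = 4 − 3 = 1 completes the 4 down.
(2,2) = 8 − 1 = 7 completes the 8 across.

1 7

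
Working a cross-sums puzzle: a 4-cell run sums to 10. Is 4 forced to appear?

The only way to make 10 from 4 distinct digits is {1,2,3,4}, which contains 4.

Yes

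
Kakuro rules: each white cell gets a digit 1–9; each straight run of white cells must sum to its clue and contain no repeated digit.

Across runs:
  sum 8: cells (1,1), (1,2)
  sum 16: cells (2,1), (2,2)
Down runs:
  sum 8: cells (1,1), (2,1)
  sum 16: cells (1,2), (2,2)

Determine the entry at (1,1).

1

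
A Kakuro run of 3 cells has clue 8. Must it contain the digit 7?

No

Counterexample: {1,2,5} sums to 8 without using 7.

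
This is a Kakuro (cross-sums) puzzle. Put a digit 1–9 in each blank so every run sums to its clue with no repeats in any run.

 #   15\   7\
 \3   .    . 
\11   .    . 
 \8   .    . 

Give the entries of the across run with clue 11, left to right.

3 in 2 cells must be {1,2}; 7 in 3 cells must be {1,2,4}.
Nothing is forced directly, so branch on R2C2, whose candidates are 2 or 4. If R2C2 = 2: that forces R1C2 = 1, R2C1 = 9, after which R3C2 would have to be in {1,2,3,5,6,7} for the 8 across but in {4} for the 7 down — contradiction. So R2C2 = 4.
R2C1 = 11 − 4 = 7 completes the 11 across.
Given what's placed, R1C1 must be 2 to fit the 3 across and 15 down.
R1C2 = 3 − 2 = 1 completes the 3 across.
R3C1 = 15 − 9 = 6 completes the 15 down.
R3C2 = 8 − 6 = 2 completes the 8 across.

7 4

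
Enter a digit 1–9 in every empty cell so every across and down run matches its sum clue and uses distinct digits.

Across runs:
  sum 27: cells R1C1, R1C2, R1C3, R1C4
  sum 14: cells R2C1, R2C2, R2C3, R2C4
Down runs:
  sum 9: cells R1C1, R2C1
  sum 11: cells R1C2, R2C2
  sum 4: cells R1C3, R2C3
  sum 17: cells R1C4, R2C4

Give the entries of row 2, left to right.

2 3 1 8

4 in 2 cells must be {1,3}; 17 in 2 cells must be {8,9}.
Only 3 fits R1C3 under both its across sum 27 and down sum 4.
R2C3 = 4 − 3 = 1 completes the 4 down.
Given what's placed, R2C4 must be 8 to fit the 14 across and 17 down.
R1C4 = 17 − 8 = 9 completes the 17 down.
No cell is forced outright now. R2C1 can only be 2 or 3 (the digits allowed by both its 14 across and its 9 down). If R2C1 = 3: then R1C1 would have to be in {7,8} for the 27 across but in {6} for the 9 down — contradiction. So R2C1 = 2.
R1C1 = 9 − 2 = 7 completes the 9 down.
R1C2 = 27 − 19 = 8 completes the 27 across.
R2C2 = 14 − 11 = 3 completes the 14 across.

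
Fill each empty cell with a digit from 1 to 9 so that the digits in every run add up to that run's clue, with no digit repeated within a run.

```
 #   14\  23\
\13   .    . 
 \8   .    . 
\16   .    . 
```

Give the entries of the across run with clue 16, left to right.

16 in 2 cells must be {7,9}; 23 in 3 cells must be {6,8,9}.
The 8 across and the 23 down share only 6, so R2C2 = 6.
Given what's placed, R3C2 must be 9 to fit the 16 across and 23 down.
R1C2 = 23 − 15 = 8 completes the 23 down.
R2C1 = 8 − 6 = 2 completes the 8 across.
R3C1 = 16 − 9 = 7 completes the 16 across.
R1C1 = 13 − 8 = 5 completes the 13 across.

7 9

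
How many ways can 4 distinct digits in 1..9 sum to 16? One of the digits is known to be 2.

5

4 distinct digits from 1–9 sum between 10 and 30.
Keeping only sets containing 2.
Enumerating: {1,2,4,9}, {1,2,5,8}, {1,2,6,7}, {2,3,4,7}, {2,3,5,6}.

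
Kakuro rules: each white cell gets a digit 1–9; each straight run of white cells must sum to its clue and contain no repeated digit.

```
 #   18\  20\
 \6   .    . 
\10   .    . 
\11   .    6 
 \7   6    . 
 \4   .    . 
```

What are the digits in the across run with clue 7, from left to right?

6 1

4 in 2 cells must be {1,3}.
R3C1 = 11 − 6 = 5 completes the 11 across.
R4C2 = 7 − 6 = 1 completes the 7 across.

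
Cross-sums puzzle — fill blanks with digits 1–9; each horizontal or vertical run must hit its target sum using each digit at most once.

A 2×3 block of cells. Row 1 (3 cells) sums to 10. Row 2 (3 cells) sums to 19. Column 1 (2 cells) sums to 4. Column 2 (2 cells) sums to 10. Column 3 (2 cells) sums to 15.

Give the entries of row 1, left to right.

4 in 2 cells must be {1,3}.
The 19 across and the 4 down share only 3, so (2,1) = 3.
(1,1) = 4 − 3 = 1 completes the 4 down.
Nothing is forced directly, so branch on (2,2), whose candidates are 7 or 9. If (2,2) = 9: then (1,2) would have to be in {2,3,4,5,6,7} for the 10 across but in {1} for the 10 down — contradiction. So (2,2) = 7.
(1,2) = 10 − 7 = 3 completes the 10 down.
(1,3) = 10 − 4 = 6 completes the 10 across.
(2,3) = 19 − 10 = 9 completes the 19 across.

1 3 6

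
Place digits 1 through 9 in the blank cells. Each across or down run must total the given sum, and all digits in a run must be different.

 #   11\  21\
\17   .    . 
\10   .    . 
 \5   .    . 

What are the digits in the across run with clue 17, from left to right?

8, 9

17 in 2 cells must be {8,9}.
The 17 across and the 11 down share only 8, so R1C1 = 8.
R1C2 = 17 − 8 = 9 completes the 17 across.
Given what's placed, R3C2 must be 4 to fit the 5 across and 21 down.
R2C2 = 21 − 13 = 8 completes the 21 down.
R3C1 = 5 − 4 = 1 completes the 5 across.
R2C1 = 10 − 8 = 2 completes the 10 across.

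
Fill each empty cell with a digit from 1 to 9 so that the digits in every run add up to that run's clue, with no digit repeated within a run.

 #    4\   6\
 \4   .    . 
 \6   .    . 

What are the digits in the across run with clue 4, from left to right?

4 in 2 cells must be {1,3}.
The 4 across and the 6 down share only 1, so R1C2 = 1.
The 6 across and the 4 down share only 1, so R2C1 = 1.
R2C2 = 6 − 1 = 5 completes the 6 across.
R1C1 = 4 − 1 = 3 completes the 4 across.

3 1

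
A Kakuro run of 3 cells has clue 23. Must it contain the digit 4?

No

The only way to make 23 from 3 distinct digits is {6,8,9}, which does not contain 4.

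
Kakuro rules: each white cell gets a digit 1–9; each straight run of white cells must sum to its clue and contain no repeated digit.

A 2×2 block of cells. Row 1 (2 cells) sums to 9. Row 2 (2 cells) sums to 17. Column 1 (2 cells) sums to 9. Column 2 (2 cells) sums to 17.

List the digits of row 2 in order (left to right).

8 9

17 in 2 cells must be {8,9}.
The 9 across and the 17 down share only 8, so (1,2) = 8.
The 17 across and the 9 down share only 8, so (2,1) = 8.
(2,2) = 17 − 8 = 9 completes the 17 across.
(1,1) = 9 − 8 = 1 completes the 9 across.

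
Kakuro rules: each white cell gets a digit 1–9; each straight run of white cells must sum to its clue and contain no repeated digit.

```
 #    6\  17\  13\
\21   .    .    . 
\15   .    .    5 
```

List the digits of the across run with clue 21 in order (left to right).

17 in 2 cells must be {8,9}.
R1C3 = 13 − 5 = 8 completes the 13 down.
R1C1 = 4: the only remaining digit allowed by both the 21 across and the 6 down.
R1C2 = 21 − 12 = 9 completes the 21 across.
R2C1 = 6 − 4 = 2 completes the 6 down.
R2C2 = 15 − 7 = 8 completes the 15 across.

4 9 8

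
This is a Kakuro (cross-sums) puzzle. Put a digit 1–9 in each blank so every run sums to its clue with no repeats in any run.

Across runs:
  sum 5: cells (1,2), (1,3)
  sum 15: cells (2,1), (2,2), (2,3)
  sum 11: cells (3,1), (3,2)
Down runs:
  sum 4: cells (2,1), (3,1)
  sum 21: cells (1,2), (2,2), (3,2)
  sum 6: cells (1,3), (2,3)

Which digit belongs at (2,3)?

4 in 2 cells must be {1,3}.
The 5 across and the 21 down share only 4, so (1,2) = 4.
(1,3) = 5 − 4 = 1 completes the 5 across.
(2,3) = 6 − 1 = 5 completes the 6 down.
Intersecting the 11 across with the 4 down forces (3,1) = 3.
(3,2) = 11 − 3 = 8 completes the 11 across.
(2,1) = 4 − 3 = 1 completes the 4 down.
(2,2) = 15 − 6 = 9 completes the 15 across.

5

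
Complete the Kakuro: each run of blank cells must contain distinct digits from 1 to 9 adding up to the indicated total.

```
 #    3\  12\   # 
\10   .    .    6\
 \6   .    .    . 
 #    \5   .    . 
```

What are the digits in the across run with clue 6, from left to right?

1 3 2

6 in 3 cells must be {1,2,3}; 3 in 2 cells must be {1,2}.
Nothing is forced directly, so branch on R2C3, whose candidates are 1 or 2. If R2C3 = 1: that forces R2C1 = 2, R2C2 = 3, after which R3C3 would have to be in {1,2,3,4} for the 5 across but in {5} for the 6 down — contradiction. So R2C3 = 2.
R2C1 = 1: the only remaining digit allowed by both the 6 across and the 3 down.
R2C2 = 6 − 3 = 3 completes the 6 across.
R3C3 = 6 − 2 = 4 completes the 6 down.
R1C1 = 3 − 1 = 2 completes the 3 down.
R1C2 = 10 − 2 = 8 completes the 10 across.
R3C2 = 5 − 4 = 1 completes the 5 across.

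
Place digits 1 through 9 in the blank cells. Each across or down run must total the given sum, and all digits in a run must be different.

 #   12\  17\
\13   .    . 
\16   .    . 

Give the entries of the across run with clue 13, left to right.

16 in 2 cells must be {7,9}; 17 in 2 cells must be {8,9}.
The 16 across and the 17 down share only 9, so R2C2 = 9.
R1C2 = 17 − 9 = 8 completes the 17 down.
R2C1 = 16 − 9 = 7 completes the 16 across.
R1C1 = 13 − 8 = 5 completes the 13 across.

5 8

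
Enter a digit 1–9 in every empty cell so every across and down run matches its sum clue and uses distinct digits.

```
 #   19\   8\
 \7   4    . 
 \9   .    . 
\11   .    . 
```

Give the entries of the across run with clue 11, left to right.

R1C2 = 7 − 4 = 3 completes the 7 across.
R3C2 = 4: the only remaining digit allowed by both the 11 across and the 8 down.
R2C2 = 8 − 7 = 1 completes the 8 down.
R3C1 = 11 − 4 = 7 completes the 11 across.
R2C1 = 9 − 1 = 8 completes the 9 across.

7 4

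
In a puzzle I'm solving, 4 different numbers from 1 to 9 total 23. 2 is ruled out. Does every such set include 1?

No

Counterexample: {3,4,7,9} sums to 23 under that restriction without using 1.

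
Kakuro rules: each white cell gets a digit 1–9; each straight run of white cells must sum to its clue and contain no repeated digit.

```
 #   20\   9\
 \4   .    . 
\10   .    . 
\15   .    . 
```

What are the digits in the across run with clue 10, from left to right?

8, 2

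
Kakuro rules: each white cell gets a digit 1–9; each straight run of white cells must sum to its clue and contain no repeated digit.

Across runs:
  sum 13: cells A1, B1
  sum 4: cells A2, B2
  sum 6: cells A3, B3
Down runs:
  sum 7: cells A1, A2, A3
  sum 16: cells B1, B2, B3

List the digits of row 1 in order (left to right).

4 9

4 in 2 cells must be {1,3}; 7 in 3 cells must be {1,2,4}.
The 13 across and the 7 down share only 4, so A1 = 4.
B1 = 13 − 4 = 9 completes the 13 across.
Given what's placed, A2 must be 1 to fit the 4 across and 7 down.
B2 = 4 − 1 = 3 completes the 4 across.
A3 = 7 − 5 = 2 completes the 7 down.
B3 = 6 − 2 = 4 completes the 6 across.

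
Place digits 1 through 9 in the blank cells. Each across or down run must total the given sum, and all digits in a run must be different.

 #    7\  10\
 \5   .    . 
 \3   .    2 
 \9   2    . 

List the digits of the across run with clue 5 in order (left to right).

4, 1

3 in 2 cells must be {1,2}; 7 in 3 cells must be {1,2,4}.
R2C1 = 3 − 2 = 1 completes the 3 across.
R3C2 = 9 − 2 = 7 completes the 9 across.
R1C1 = 7 − 3 = 4 completes the 7 down.
R1C2 = 5 − 4 = 1 completes the 5 across.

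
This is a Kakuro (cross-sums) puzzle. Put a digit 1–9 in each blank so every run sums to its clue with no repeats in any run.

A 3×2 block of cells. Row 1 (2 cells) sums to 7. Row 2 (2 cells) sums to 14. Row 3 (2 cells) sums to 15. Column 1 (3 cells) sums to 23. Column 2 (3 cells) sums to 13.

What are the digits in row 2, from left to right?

9 5

23 in 3 cells must be {6,8,9}.
The 7 across and the 23 down share only 6, so (1,1) = 6.
(1,2) = 7 − 6 = 1 completes the 7 across.
Nothing is forced directly, so branch on (2,1), whose candidates are 8 or 9. If (2,1) = 8: then (2,2) would have to be in {6} for the 14 across but in {3,4,5,7,8,9} for the 13 down — contradiction. So (2,1) = 9.
(2,2) = 14 − 9 = 5 completes the 14 across.
(3,1) = 23 − 15 = 8 completes the 23 down.
(3,2) = 15 − 8 = 7 completes the 15 across.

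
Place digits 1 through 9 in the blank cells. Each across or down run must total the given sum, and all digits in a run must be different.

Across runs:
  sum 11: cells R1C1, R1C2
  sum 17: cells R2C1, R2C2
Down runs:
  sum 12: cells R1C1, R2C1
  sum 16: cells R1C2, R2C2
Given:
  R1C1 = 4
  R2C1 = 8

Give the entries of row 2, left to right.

8, 9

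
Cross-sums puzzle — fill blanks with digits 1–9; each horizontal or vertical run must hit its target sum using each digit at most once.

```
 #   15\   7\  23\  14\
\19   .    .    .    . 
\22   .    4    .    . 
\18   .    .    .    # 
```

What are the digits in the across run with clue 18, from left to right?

8 1 9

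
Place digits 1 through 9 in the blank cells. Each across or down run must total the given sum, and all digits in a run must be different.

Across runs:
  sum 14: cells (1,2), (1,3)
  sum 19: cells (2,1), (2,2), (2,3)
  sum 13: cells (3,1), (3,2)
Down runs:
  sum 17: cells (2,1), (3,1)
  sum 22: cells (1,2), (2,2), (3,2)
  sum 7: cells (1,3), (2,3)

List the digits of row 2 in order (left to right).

17 in 2 cells must be {8,9}.
Nothing is forced directly, so branch on (1,3), whose candidates are 5 or 6. If (1,3) = 6: that forces (1,2) = 8, after which (2,3) would have to be in {2,3,4,5,6,7,8,9} for the 19 across but in {1} for the 7 down — contradiction. So (1,3) = 5.
(1,2) = 14 − 5 = 9 completes the 14 across.
(2,3) = 7 − 5 = 2 completes the 7 down.
(2,2) = 8: the only remaining digit allowed by both the 19 across and the 22 down.
(3,2) = 22 − 17 = 5 completes the 22 down.
(2,1) = 19 − 10 = 9 completes the 19 across.
(3,1) = 13 − 5 = 8 completes the 13 across.

9 8 2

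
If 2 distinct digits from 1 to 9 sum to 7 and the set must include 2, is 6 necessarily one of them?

No

The only way to make 7 from 2 distinct digits under that restriction is {2,5}, which does not contain 6.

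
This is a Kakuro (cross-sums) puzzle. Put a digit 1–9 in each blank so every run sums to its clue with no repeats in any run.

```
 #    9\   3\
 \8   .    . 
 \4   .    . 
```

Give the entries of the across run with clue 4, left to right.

3 1

4 in 2 cells must be {1,3}; 3 in 2 cells must be {1,2}.
The 4 across and the 3 down share only 1, so R2C2 = 1.
R1C2 = 3 − 1 = 2 completes the 3 down.
R2C1 = 4 − 1 = 3 completes the 4 across.
R1C1 = 8 − 2 = 6 completes the 8 across.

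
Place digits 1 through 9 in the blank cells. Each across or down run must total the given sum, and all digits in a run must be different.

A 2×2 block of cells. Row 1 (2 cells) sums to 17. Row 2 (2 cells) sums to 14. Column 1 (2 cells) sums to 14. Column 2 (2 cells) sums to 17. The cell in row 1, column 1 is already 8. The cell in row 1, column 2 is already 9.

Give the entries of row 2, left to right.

17 in 2 cells must be {8,9}.
(2,1) = 14 − 8 = 6 completes the 14 down.
(2,2) = 14 − 6 = 8 completes the 14 across.

6, 8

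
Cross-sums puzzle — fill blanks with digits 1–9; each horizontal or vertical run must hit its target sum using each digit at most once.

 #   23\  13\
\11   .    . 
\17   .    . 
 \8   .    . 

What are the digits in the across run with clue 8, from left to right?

6 2

17 in 2 cells must be {8,9}; 23 in 3 cells must be {6,8,9}.
The 8 across and the 23 down share only 6, so R3C1 = 6.
R3C2 = 8 − 6 = 2 completes the 8 across.
Given what's placed, R2C2 must be 8 to fit the 17 across and 13 down.
R1C2 = 13 − 10 = 3 completes the 13 down.
R2C1 = 17 − 8 = 9 completes the 17 across.
R1C1 = 11 − 3 = 8 completes the 11 across.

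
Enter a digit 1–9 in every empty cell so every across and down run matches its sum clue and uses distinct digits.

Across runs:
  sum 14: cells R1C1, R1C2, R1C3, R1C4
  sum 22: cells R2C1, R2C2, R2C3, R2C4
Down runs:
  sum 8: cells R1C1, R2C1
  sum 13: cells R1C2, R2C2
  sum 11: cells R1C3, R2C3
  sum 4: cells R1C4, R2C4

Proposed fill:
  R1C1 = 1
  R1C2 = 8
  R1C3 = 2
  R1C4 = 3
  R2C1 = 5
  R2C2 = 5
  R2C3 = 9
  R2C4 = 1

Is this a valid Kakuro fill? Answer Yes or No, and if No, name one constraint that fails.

No — the down run R1C1–R2C1 sums to 6, not 8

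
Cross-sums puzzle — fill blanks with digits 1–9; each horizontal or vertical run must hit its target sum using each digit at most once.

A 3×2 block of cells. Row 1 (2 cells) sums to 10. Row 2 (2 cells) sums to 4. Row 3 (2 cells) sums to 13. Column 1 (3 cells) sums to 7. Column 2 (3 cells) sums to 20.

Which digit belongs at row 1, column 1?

4 in 2 cells must be {1,3}; 7 in 3 cells must be {1,2,4}.
The 4 across and the 7 down share only 1, so (2,1) = 1.
(2,2) = 4 − 1 = 3 completes the 4 across.
Given what's placed, (3,1) must be 4 to fit the 13 across and 7 down.
(3,2) = 13 − 4 = 9 completes the 13 across.
(1,1) = 7 − 5 = 2 completes the 7 down.
(1,2) = 10 − 2 = 8 completes the 10 across.

2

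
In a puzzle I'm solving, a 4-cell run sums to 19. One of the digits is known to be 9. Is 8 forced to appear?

No

Counterexample: {1,2,7,9} sums to 19 under that restriction without using 8.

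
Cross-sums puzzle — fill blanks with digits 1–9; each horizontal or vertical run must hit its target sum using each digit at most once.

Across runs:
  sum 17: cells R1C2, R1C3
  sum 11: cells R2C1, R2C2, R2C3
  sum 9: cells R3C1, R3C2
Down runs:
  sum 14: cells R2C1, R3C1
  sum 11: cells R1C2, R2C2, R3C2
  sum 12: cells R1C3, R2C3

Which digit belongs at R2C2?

2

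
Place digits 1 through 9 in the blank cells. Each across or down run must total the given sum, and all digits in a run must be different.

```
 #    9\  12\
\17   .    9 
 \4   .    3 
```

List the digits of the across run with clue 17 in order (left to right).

8 9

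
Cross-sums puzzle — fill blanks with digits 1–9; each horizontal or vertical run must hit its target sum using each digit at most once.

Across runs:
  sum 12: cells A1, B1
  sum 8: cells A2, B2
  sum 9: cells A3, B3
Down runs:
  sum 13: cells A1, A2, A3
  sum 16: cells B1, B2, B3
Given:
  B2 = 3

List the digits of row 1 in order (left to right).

A2 = 8 − 3 = 5 completes the 8 across.
Given what's placed, A1 must be 7 to fit the 12 across and 13 down.
B1 = 12 − 7 = 5 completes the 12 across.
A3 = 13 − 12 = 1 completes the 13 down.
B3 = 9 − 1 = 8 completes the 9 across.

7, 5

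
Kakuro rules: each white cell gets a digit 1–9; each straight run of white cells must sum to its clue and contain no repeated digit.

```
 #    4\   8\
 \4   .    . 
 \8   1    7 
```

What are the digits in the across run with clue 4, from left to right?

3, 1

4 in 2 cells must be {1,3}.
R1C1 = 4 − 1 = 3 completes the 4 down.
R1C2 = 4 − 3 = 1 completes the 4 across.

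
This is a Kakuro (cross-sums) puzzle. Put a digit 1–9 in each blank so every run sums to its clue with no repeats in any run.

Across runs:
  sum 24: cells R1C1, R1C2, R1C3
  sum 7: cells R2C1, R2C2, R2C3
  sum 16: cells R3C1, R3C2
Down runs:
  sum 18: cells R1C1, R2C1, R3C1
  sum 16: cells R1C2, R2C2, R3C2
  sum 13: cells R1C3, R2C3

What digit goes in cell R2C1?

24 in 3 cells must be {7,8,9}; 7 in 3 cells must be {1,2,4}; 16 in 2 cells must be {7,9}.
Only 4 fits R2C3 under both its across sum 7 and down sum 13.
R1C3 = 13 − 4 = 9 completes the 13 down.
Nothing is forced directly, so branch on R3C2, whose candidates are 7 or 9. If R3C2 = 9: then R1C2 would have to be in {7,8} for the 24 across but in {1,2,3,4,5,6} for the 16 down — contradiction. So R3C2 = 7.
R1C2 = 8: the only remaining digit allowed by both the 24 across and the 16 down.
R2C2 = 16 − 15 = 1 completes the 16 down.
R3C1 = 16 − 7 = 9 completes the 16 across.
R1C1 = 24 − 17 = 7 completes the 24 across.
R2C1 = 7 − 5 = 2 completes the 7 across.

2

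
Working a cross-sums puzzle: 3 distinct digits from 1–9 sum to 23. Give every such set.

{6,8,9}

3 distinct digits from 1–9 sum between 6 and 24.
Only one set works: {6,8,9}.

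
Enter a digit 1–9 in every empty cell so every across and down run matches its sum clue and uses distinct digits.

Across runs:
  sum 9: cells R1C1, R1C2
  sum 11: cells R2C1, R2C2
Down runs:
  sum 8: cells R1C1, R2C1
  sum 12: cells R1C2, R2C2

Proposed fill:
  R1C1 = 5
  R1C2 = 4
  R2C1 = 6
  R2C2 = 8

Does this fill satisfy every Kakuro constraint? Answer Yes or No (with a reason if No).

No — the down run R1C1–R2C1 sums to 11, not 8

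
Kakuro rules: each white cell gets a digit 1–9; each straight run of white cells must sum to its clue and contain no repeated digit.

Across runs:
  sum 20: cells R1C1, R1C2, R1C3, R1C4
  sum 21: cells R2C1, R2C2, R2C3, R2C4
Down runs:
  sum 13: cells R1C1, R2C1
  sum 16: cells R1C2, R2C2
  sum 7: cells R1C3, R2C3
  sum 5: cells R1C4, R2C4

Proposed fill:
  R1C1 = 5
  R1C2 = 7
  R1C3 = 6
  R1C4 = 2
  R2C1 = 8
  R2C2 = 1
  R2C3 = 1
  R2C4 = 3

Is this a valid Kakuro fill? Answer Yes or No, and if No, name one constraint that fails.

No — the across run R2C1–R2C4 sums to 13, not 21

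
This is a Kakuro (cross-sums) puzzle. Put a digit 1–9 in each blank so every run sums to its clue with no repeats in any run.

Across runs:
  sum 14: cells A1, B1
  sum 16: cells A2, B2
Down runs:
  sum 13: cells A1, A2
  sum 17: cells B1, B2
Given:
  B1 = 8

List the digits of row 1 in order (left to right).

6 8

16 in 2 cells must be {7,9}; 17 in 2 cells must be {8,9}.
A1 = 14 − 8 = 6 completes the 14 across.
A2 = 13 − 6 = 7 completes the 13 down.
B2 = 16 − 7 = 9 completes the 16 across.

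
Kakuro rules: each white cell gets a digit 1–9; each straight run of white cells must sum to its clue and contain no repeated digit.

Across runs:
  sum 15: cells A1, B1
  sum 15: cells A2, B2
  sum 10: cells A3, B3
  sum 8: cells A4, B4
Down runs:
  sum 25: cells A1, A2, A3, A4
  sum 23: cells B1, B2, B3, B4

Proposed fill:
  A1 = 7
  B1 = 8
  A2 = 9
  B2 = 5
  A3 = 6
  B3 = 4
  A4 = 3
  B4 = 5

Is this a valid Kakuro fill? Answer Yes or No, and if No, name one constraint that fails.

No — the down run B1–B4 sums to 22, not 23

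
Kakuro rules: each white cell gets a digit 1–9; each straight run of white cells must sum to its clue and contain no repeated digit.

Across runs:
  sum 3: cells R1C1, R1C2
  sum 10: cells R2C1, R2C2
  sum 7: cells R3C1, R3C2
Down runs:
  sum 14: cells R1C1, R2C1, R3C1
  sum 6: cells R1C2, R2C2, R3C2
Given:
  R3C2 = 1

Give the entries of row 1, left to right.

1 2

3 in 2 cells must be {1,2}; 6 in 3 cells must be {1,2,3}.
R1C2 = 2: the only remaining digit allowed by both the 3 across and the 6 down.
R2C2 = 6 − 3 = 3 completes the 6 down.
R3C1 = 7 − 1 = 6 completes the 7 across.
R1C1 = 3 − 2 = 1 completes the 3 across.
R2C1 = 10 − 3 = 7 completes the 10 across.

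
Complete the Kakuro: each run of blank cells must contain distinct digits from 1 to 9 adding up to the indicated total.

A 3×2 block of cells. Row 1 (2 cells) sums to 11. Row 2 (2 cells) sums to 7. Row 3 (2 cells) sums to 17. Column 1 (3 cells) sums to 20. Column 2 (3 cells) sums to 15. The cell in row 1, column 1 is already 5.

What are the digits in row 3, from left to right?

9 8

17 in 2 cells must be {8,9}.
(1,2) = 11 − 5 = 6 completes the 11 across.
Given what's placed, (2,1) must be 6 to fit the 7 across and 20 down.
(2,2) = 7 − 6 = 1 completes the 7 across.
(3,1) = 20 − 11 = 9 completes the 20 down.
(3,2) = 17 − 9 = 8 completes the 17 across.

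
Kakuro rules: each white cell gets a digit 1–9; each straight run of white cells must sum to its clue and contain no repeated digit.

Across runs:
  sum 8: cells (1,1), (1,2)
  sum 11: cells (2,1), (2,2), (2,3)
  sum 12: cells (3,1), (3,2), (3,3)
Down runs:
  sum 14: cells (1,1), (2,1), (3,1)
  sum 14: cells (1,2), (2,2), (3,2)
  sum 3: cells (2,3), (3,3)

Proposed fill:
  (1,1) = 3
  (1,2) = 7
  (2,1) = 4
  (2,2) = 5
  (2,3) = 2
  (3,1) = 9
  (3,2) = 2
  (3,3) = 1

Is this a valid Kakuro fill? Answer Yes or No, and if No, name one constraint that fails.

No — the down run (1,1)–(3,1) sums to 16, not 14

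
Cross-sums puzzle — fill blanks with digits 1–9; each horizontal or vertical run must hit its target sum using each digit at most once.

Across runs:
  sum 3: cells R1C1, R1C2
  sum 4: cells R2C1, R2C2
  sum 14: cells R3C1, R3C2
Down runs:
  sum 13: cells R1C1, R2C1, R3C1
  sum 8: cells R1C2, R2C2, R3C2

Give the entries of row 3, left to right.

3 in 2 cells must be {1,2}; 4 in 2 cells must be {1,3}.
The 14 across and the 8 down share only 5, so R3C2 = 5.
Given what's placed, R2C2 must be 1 to fit the 4 across and 8 down.
R3C1 = 14 − 5 = 9 completes the 14 across.
R1C1 = 1: the only remaining digit allowed by both the 3 across and the 13 down.
R1C2 = 3 − 1 = 2 completes the 3 across.
R2C1 = 4 − 1 = 3 completes the 4 across.

9 5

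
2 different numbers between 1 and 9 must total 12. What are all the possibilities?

{3,9}; {4,8}; {5,7}

2 distinct digits from 1–9 sum between 3 and 17.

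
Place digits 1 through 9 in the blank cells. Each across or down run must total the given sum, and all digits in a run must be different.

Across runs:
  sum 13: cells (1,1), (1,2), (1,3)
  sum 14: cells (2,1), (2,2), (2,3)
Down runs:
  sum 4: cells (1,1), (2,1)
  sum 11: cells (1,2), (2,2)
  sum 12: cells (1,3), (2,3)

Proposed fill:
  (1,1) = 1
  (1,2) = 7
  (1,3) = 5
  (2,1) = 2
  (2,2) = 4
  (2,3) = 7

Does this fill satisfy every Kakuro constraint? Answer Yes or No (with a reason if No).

No — the down run (1,1)–(2,1) sums to 3, not 4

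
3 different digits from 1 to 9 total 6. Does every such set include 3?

Yes

The only way to make 6 from 3 distinct digits is {1,2,3}, which contains 3.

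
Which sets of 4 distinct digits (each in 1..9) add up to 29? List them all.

{5,7,8,9}

4 distinct digits from 1–9 sum between 10 and 30.
Only one set works: {5,7,8,9}.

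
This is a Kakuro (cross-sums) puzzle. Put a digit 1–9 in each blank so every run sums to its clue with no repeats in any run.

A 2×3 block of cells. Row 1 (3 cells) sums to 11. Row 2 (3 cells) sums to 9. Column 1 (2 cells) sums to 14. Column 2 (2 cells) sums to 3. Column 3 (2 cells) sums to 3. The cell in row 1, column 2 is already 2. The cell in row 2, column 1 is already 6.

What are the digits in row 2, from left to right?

3 in 2 cells must be {1,2}.
(1,1) = 14 − 6 = 8 completes the 14 down.
(1,3) = 11 − 10 = 1 completes the 11 across.
(2,2) = 3 − 2 = 1 completes the 3 down.
(2,3) = 9 − 7 = 2 completes the 9 across.

6, 1, 2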